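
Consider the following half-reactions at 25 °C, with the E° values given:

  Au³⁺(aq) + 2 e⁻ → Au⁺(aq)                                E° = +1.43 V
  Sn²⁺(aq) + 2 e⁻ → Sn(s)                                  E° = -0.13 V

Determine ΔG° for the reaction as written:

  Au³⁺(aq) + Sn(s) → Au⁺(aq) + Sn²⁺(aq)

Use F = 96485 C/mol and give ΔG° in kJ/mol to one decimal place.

As written, Au³⁺/Au⁺ is reduced (cathode) and Sn²⁺/Sn is oxidised (anode), so E°cell = (+1.43) − (-0.13) = +1.56 V.
Balancing electrons gives n = 2.
ΔG° = −nFE° = −(2)(96485)(+1.56) = -301,033 J = -301.0 kJ/mol.

-301.0 kJ/mol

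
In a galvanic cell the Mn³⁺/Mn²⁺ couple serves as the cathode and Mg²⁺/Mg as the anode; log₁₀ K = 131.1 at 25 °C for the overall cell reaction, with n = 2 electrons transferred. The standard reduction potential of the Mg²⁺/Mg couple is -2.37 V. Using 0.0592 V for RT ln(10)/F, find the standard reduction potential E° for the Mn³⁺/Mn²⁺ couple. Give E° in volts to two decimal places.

E°cell = (0.0592/n)·log K = (0.0592/2)(131.1) = +3.881 V.
Since Mn³⁺/Mn²⁺ is the cathode and Mg²⁺/Mg the anode, E°cell = E°(Mn³⁺/Mn²⁺) − E°(Mg²⁺/Mg).
So E°(Mn³⁺/Mn²⁺) = E°cell + E°(Mg²⁺/Mg) = +3.881 + (-2.37) = +1.51 V.

+1.51 V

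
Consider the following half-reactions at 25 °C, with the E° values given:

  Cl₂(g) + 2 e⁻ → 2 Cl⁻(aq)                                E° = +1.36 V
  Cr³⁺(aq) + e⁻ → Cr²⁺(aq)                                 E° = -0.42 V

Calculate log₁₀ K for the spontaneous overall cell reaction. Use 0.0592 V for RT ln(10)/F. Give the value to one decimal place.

Cathode: Cl₂/Cl⁻; anode: Cr³⁺/Cr²⁺. E°cell = +1.78 V, n = 2.
log K = nE°cell / 0.0592 = (2)(+1.78) / 0.0592 = 60.1.

60.1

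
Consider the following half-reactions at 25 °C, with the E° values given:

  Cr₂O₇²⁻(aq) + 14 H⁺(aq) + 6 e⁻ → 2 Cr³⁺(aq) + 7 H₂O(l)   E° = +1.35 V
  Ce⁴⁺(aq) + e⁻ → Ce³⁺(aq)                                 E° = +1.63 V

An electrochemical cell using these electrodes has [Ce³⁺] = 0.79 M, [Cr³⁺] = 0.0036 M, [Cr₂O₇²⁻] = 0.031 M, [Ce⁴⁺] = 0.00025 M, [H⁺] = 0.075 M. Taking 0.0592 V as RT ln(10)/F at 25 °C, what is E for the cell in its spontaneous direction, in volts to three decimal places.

+0.195 V

Ce⁴⁺/Ce³⁺ is the cathode (higher E°), Cr₂O₇²⁻/Cr³⁺ the anode: E°cell = +1.63 − (+1.35) = +0.28 V, n = 6.
Overall: 6 Ce⁴⁺(aq) + 2 Cr³⁺(aq) + 7 H₂O(l) → 6 Ce³⁺(aq) + Cr₂O₇²⁻(aq) + 14 H⁺(aq)
Q = [Ce³⁺]^6·[Cr₂O₇²⁻]·[H⁺]^14 / ([Ce⁴⁺]^6·[Cr³⁺]^2); log Q = 8.628.
E = E° − (0.0592/n) log Q = +0.28 − (0.0592/6)(8.628) = +0.195 V.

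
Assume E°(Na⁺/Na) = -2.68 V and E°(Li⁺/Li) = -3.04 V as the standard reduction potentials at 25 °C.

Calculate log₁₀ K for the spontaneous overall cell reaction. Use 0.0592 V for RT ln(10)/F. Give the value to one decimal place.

6.1

Cathode: Na⁺/Na; anode: Li⁺/Li. E°cell = +0.36 V, n = 1.
log K = nE°cell / 0.0592 = (1)(+0.36) / 0.0592 = 6.1.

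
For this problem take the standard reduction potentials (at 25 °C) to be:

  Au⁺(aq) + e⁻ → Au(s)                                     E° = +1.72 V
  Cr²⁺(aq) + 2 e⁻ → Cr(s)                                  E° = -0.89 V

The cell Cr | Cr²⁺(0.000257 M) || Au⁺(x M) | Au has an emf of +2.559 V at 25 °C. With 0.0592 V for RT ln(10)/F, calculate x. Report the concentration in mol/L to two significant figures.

0.0022 M

Au⁺/Au is the cathode, Cr²⁺/Cr the anode: E°cell = +2.61 V, n = 2.
Overall reaction: 2 Au⁺(aq) + Cr(s) → 2 Au(s) + Cr²⁺(aq); Q = [Cr²⁺]^1/[Au⁺]^2.
From E = E° − (0.0592/n) log Q: log Q = (E° − E)·n/0.0592 = (+2.61 − (+2.559))·2/0.0592 = 1.7230.
So 2·log[Au⁺] = 1·log(0.000257) − log Q = -3.5901 − (1.7230) = -5.3131; log[Au⁺] = -5.3131 / 2 = -2.6566; [Au⁺] = 10^(-2.6566) ≈ 0.0022 M.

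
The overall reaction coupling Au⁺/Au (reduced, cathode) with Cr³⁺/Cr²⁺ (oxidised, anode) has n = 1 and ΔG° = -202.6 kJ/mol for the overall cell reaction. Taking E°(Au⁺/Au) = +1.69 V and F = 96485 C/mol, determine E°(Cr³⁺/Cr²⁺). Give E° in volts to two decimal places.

-0.41 V

E°cell = −ΔG°/(nF) = −(-202.6×10³)/((1)(96485)) = +2.100 V.
Since Au⁺/Au is the cathode and Cr³⁺/Cr²⁺ the anode, E°cell = E°(Au⁺/Au) − E°(Cr³⁺/Cr²⁺).
So E°(Cr³⁺/Cr²⁺) = E°(Au⁺/Au) − E°cell = (+1.69) − (+2.100) = -0.41 V.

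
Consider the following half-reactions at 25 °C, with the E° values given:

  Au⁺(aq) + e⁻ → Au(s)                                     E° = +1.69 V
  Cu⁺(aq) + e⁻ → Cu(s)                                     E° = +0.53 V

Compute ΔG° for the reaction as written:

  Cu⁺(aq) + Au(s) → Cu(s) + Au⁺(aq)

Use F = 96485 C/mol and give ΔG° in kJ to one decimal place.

+111.9 kJ

As written, Cu⁺/Cu is reduced (cathode) and Au⁺/Au is oxidised (anode), so E°cell = (+0.53) − (+1.69) = -1.16 V.
Balancing electrons gives n = 1.
ΔG° = −nFE° = −(1)(96485)(-1.16) = 111,923 J = +111.9 kJ.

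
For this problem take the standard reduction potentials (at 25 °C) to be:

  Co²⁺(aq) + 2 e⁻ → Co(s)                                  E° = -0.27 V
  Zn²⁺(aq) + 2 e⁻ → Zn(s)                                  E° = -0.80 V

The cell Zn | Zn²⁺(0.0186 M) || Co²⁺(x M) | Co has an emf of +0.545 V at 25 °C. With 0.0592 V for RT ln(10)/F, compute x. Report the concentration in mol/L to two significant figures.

0.060 M

Co²⁺/Co is the cathode, Zn²⁺/Zn the anode: E°cell = +0.53 V, n = 2.
Overall reaction: Co²⁺(aq) + Zn(s) → Co(s) + Zn²⁺(aq); Q = [Zn²⁺]^1/[Co²⁺]^1.
From E = E° − (0.0592/n) log Q: log Q = (E° − E)·n/0.0592 = (+0.53 − (+0.545))·2/0.0592 = -0.5068.
So 1·log[Co²⁺] = 1·log(0.0186) − log Q = -1.7305 − (-0.5068) = -1.2237; [Co²⁺] = 10^(-1.2237) ≈ 0.060 M.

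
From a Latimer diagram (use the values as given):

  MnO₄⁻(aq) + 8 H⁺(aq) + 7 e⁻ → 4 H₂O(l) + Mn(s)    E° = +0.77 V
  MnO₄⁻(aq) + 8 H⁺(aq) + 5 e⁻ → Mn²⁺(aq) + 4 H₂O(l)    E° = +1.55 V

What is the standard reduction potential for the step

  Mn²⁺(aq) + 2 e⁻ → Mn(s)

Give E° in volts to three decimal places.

-1.180 V

Sequential free energies add, so n₃E°₃ = n₁E°₁ + n₂E°₂.
With n₃ = 7, and the known step contributing 5×(+1.55) V, the unknown satisfies 2·E° = 7×(+0.77) − 5×(+1.55) = -2.360.
E° = -2.360 / 2 = -1.180 V.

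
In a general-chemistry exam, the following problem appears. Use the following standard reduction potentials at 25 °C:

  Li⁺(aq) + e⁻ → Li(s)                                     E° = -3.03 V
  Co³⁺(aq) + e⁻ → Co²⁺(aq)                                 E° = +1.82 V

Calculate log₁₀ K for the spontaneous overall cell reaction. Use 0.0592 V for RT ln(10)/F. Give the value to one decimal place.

81.9

Cathode: Co³⁺/Co²⁺; anode: Li⁺/Li. E°cell = +4.85 V, n = 1.
log K = nE°cell / 0.0592 = (1)(+4.85) / 0.0592 = 81.9.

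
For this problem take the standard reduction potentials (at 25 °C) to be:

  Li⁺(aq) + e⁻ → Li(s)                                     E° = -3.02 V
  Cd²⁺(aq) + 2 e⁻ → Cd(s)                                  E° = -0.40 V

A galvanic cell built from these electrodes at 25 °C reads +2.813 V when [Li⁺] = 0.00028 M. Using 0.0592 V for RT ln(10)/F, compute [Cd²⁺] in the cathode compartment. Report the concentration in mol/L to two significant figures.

0.26 M

Cd²⁺/Cd is the cathode, Li⁺/Li the anode: E°cell = +2.62 V, n = 2.
Overall reaction: Cd²⁺(aq) + 2 Li(s) → Cd(s) + 2 Li⁺(aq); Q = [Li⁺]^2/[Cd²⁺]^1.
From E = E° − (0.0592/n) log Q: log Q = (E° − E)·n/0.0592 = (+2.62 − (+2.813))·2/0.0592 = -6.5203.
So 1·log[Cd²⁺] = 2·log(0.00028) − log Q = -7.1057 − (-6.5203) = -0.5854; [Cd²⁺] = 10^(-0.5854) ≈ 0.26 M.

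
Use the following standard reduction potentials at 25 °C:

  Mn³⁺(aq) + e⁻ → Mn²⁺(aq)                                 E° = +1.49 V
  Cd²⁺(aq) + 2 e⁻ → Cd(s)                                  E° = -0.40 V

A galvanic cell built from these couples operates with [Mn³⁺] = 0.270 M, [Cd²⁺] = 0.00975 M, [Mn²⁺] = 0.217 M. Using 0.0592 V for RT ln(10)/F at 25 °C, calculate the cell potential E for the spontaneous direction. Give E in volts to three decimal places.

+1.955 V

Mn³⁺/Mn²⁺ is the cathode (higher E°), Cd²⁺/Cd the anode: E°cell = +1.49 − (-0.40) = +1.89 V, n = 2.
Overall: 2 Mn³⁺(aq) + Cd(s) → 2 Mn²⁺(aq) + Cd²⁺(aq)
Q = [Mn²⁺]^2·[Cd²⁺] / ([Mn³⁺]^2); log Q = -2.201.
E = E° − (0.0592/n) log Q = +1.89 − (0.0592/2)(-2.201) = +1.955 V.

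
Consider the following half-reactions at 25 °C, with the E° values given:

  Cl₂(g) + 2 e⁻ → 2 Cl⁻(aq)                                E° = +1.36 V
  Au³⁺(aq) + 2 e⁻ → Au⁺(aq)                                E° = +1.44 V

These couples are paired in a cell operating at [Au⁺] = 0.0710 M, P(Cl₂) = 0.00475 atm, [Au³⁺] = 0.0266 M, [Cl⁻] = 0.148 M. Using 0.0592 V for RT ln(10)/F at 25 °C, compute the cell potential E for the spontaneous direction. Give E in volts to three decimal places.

Au³⁺/Au⁺ is the cathode (higher E°), Cl₂/Cl⁻ the anode: E°cell = +1.44 − (+1.36) = +0.08 V, n = 2.
Overall: Au³⁺(aq) + 2 Cl⁻(aq) → Au⁺(aq) + Cl₂(g)
Q = [Au⁺]·P(Cl₂) / ([Au³⁺]·[Cl⁻]^2); log Q = -0.237.
E = E° − (0.0592/n) log Q = +0.08 − (0.0592/2)(-0.237) = +0.087 V.

+0.087 V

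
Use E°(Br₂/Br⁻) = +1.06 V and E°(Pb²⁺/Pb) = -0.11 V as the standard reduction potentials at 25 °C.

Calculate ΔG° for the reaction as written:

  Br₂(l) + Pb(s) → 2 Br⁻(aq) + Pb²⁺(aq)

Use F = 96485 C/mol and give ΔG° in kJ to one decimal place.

As written, Br₂/Br⁻ is reduced (cathode) and Pb²⁺/Pb is oxidised (anode), so E°cell = (+1.06) − (-0.11) = +1.17 V.
Balancing electrons gives n = 2.
ΔG° = −nFE° = −(2)(96485)(+1.17) = -225,775 J = -225.8 kJ.

-225.8 kJ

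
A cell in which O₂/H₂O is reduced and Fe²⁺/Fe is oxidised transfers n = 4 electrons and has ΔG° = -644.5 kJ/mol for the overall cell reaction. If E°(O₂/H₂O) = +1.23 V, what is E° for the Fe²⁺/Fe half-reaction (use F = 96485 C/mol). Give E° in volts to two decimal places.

E°cell = −ΔG°/(nF) = −(-644.5×10³)/((4)(96485)) = +1.670 V.
Since O₂/H₂O is the cathode and Fe²⁺/Fe the anode, E°cell = E°(O₂/H₂O) − E°(Fe²⁺/Fe).
So E°(Fe²⁺/Fe) = E°(O₂/H₂O) − E°cell = (+1.23) − (+1.670) = -0.44 V.

-0.44 V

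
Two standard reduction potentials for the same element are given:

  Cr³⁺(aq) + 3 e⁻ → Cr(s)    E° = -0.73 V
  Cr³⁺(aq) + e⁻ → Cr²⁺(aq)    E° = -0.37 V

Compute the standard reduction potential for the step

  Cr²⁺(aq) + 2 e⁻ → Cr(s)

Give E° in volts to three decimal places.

Sequential free energies add, so n₃E°₃ = n₁E°₁ + n₂E°₂.
With n₃ = 3, and the known step contributing 1×(-0.37) V, the unknown satisfies 2·E° = 3×(-0.73) − 1×(-0.37) = -1.820.
E° = -1.820 / 2 = -0.910 V.

-0.910 V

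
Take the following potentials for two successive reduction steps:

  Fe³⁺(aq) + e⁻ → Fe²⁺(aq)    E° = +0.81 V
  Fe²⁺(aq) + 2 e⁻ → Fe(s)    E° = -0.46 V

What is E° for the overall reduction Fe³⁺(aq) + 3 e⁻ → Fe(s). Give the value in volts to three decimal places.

-0.037 V

Adding the free-energy changes (−nFE°) of the two steps gives −n₃FE°₃ = −n₁FE°₁ − n₂FE°₂.
E°₃ = (1×+0.81 + 2×-0.46) / 3 = (-0.110) / 3 = -0.037 V.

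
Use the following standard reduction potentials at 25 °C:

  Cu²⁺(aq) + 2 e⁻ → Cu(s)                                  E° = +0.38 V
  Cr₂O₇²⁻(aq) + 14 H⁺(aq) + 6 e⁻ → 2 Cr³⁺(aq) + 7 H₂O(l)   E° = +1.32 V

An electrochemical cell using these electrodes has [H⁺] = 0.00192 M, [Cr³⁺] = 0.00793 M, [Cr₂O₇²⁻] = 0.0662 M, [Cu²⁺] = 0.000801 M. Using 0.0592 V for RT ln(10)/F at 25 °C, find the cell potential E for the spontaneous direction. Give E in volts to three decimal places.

+0.686 V

Cr₂O₇²⁻/Cr³⁺ is the cathode (higher E°), Cu²⁺/Cu the anode: E°cell = +1.32 − (+0.38) = +0.94 V, n = 6.
Overall: Cr₂O₇²⁻(aq) + 14 H⁺(aq) + 3 Cu(s) → 2 Cr³⁺(aq) + 7 H₂O(l) + 3 Cu²⁺(aq)
Q = [Cr³⁺]^2·[Cu²⁺]^3 / ([Cr₂O₇²⁻]·[H⁺]^14); log Q = 25.722.
E = E° − (0.0592/n) log Q = +0.94 − (0.0592/6)(25.722) = +0.686 V.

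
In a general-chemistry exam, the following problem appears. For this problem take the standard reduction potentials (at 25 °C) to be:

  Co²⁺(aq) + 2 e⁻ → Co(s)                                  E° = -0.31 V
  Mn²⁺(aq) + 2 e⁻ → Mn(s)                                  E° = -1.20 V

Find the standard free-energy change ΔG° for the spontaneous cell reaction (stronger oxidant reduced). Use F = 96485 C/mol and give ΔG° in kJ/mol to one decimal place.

-171.7 kJ/mol

Co²⁺/Co (E° = -0.31 V) is the cathode; Mn²⁺/Mn (E° = -1.20 V) is the anode, so E°cell = +0.89 V.
Balancing electrons gives n = 2 (lcm of 2 and 2).
ΔG° = −nFE° = −(2)(96485)(+0.89) = -171,743 J = -171.7 kJ/mol.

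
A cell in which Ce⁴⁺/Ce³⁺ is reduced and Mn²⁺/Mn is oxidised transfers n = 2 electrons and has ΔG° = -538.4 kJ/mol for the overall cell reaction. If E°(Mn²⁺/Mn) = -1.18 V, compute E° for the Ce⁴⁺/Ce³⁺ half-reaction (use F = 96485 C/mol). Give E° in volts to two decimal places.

E°cell = −ΔG°/(nF) = −(-538.4×10³)/((2)(96485)) = +2.790 V.
Since Ce⁴⁺/Ce³⁺ is the cathode and Mn²⁺/Mn the anode, E°cell = E°(Ce⁴⁺/Ce³⁺) − E°(Mn²⁺/Mn).
So E°(Ce⁴⁺/Ce³⁺) = E°cell + E°(Mn²⁺/Mn) = +2.790 + (-1.18) = +1.61 V.

+1.61 V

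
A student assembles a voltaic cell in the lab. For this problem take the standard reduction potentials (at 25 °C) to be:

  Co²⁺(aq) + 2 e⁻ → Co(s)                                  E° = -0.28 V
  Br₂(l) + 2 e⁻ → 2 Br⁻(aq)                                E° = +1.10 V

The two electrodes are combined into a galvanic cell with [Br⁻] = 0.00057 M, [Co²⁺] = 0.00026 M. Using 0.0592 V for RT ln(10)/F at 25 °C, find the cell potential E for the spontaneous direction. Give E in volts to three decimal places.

+1.678 V

Br₂/Br⁻ is the cathode (higher E°), Co²⁺/Co the anode: E°cell = +1.10 − (-0.28) = +1.38 V, n = 2.
Overall: Br₂(l) + Co(s) → 2 Br⁻(aq) + Co²⁺(aq)
Q = [Br⁻]^2·[Co²⁺]; log Q = -10.073.
E = E° − (0.0592/n) log Q = +1.38 − (0.0592/2)(-10.073) = +1.678 V.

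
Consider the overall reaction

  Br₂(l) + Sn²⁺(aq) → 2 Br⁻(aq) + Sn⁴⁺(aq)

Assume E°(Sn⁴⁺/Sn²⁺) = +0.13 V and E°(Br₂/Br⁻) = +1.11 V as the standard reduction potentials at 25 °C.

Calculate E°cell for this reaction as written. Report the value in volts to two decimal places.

+0.98 V

The Br₂/Br⁻ couple has the higher reduction potential, so it is the cathode; Sn⁴⁺/Sn²⁺ is oxidised at the anode.
E°cell = E°(cathode) − E°(anode) = (+1.11) − (+0.13) = +0.98 V.
Since E°cell > 0, the reaction is spontaneous under standard conditions.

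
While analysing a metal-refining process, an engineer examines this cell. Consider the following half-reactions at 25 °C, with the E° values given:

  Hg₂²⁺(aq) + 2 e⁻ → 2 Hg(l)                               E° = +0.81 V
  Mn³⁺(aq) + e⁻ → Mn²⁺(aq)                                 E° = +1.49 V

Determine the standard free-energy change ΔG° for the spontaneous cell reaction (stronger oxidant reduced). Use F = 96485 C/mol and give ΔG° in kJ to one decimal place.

Mn³⁺/Mn²⁺ (E° = +1.49 V) is the cathode; Hg₂²⁺/Hg (E° = +0.81 V) is the anode, so E°cell = +0.68 V.
Balancing electrons gives n = 2 (lcm of 1 and 2).
ΔG° = −nFE° = −(2)(96485)(+0.68) = -131,220 J = -131.2 kJ.

-131.2 kJ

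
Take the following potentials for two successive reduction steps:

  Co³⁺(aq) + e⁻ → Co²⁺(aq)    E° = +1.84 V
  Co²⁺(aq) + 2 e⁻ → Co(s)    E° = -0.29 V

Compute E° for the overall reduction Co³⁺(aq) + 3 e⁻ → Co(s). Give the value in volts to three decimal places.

+0.420 V

Standard free energies of sequential steps add: ΔG°₃ = ΔG°₁ + ΔG°₂, so n₃E°₃ = n₁E°₁ + n₂E°₂.
E°₃ = (1×+1.84 + 2×-0.29) / 3 = (+1.260) / 3 = +0.420 V.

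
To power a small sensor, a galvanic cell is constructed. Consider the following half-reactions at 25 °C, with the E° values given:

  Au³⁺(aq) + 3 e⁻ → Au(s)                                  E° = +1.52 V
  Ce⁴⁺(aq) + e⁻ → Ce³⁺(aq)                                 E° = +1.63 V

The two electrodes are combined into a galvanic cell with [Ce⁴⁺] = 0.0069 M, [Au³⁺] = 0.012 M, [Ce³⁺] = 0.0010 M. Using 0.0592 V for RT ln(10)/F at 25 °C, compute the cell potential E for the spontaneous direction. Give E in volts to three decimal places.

Ce⁴⁺/Ce³⁺ is the cathode (higher E°), Au³⁺/Au the anode: E°cell = +1.63 − (+1.52) = +0.11 V, n = 3.
Overall: 3 Ce⁴⁺(aq) + Au(s) → 3 Ce³⁺(aq) + Au³⁺(aq)
Q = [Ce³⁺]^3·[Au³⁺] / ([Ce⁴⁺]^3); log Q = -4.437.
E = E° − (0.0592/n) log Q = +0.11 − (0.0592/3)(-4.437) = +0.198 V.

+0.198 V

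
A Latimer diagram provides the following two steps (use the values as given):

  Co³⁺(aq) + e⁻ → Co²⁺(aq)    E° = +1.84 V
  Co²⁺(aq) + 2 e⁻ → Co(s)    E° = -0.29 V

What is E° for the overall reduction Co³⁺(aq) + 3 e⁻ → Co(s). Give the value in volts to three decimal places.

+0.420 V

Standard free energies of sequential steps add: ΔG°₃ = ΔG°₁ + ΔG°₂, so n₃E°₃ = n₁E°₁ + n₂E°₂.
E°₃ = (1×+1.84 + 2×-0.29) / 3 = (+1.260) / 3 = +0.420 V.
E° values themselves are not directly additive — weighting by electron count is essential.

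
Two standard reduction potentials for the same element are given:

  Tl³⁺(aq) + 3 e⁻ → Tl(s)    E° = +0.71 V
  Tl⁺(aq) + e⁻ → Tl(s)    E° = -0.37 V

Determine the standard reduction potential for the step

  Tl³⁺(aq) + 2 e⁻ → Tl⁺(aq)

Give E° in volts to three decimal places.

+1.250 V

Sequential free energies add, so n₃E°₃ = n₁E°₁ + n₂E°₂.
With n₃ = 3, and the known step contributing 1×(-0.37) V, the unknown satisfies 2·E° = 3×(+0.71) − 1×(-0.37) = +2.500.
E° = +2.500 / 2 = +1.250 V.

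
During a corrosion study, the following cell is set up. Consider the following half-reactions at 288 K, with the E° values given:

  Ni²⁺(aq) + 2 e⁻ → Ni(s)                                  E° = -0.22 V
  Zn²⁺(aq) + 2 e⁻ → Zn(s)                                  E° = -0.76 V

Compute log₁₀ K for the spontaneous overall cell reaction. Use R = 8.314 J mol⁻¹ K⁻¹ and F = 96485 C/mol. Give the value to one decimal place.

18.9

Cathode: Ni²⁺/Ni; anode: Zn²⁺/Zn. E°cell = (-0.22) − (-0.76) = +0.54 V, with n = 2.
ΔG° = −nFE° = −RT ln K, so ln K = nFE°/(RT) = (2)(96485)(+0.54) / ((8.314)(288)) = 43.519.
log₁₀ K = 43.519 / ln 10 = 18.9.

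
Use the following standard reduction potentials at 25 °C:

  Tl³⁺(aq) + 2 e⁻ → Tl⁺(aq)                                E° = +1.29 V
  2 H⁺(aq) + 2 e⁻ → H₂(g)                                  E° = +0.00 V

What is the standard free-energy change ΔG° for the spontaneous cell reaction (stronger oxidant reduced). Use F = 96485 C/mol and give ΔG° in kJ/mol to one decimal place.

-248.9 kJ/mol

Tl³⁺/Tl⁺ (E° = +1.29 V) is the cathode; H⁺/H₂ (E° = +0.00 V) is the anode, so E°cell = +1.29 V.
Balancing electrons gives n = 2 (lcm of 2 and 2).
ΔG° = −nFE° = −(2)(96485)(+1.29) = -248,931 J = -248.9 kJ/mol.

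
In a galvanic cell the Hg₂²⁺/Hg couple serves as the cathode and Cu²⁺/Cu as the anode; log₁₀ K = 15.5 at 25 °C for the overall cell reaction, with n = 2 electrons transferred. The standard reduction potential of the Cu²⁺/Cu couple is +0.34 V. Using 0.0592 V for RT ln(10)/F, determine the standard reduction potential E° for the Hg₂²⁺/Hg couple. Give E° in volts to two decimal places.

E°cell = (0.0592/n)·log K = (0.0592/2)(15.5) = +0.459 V.
Since Hg₂²⁺/Hg is the cathode and Cu²⁺/Cu the anode, E°cell = E°(Hg₂²⁺/Hg) − E°(Cu²⁺/Cu).
So E°(Hg₂²⁺/Hg) = E°cell + E°(Cu²⁺/Cu) = +0.459 + (+0.34) = +0.80 V.

+0.80 V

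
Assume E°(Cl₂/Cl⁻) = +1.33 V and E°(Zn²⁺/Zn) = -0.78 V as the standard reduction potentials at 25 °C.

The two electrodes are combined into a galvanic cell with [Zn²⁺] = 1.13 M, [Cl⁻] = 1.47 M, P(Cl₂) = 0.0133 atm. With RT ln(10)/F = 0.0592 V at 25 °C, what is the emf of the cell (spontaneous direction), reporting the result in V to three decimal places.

Cl₂/Cl⁻ is the cathode (higher E°), Zn²⁺/Zn the anode: E°cell = +1.33 − (-0.78) = +2.11 V, n = 2.
Overall: Cl₂(g) + Zn(s) → 2 Cl⁻(aq) + Zn²⁺(aq)
Q = [Cl⁻]^2·[Zn²⁺] / (P(Cl₂)); log Q = 2.264.
E = E° − (0.0592/n) log Q = +2.11 − (0.0592/2)(2.264) = +2.043 V.

+2.043 V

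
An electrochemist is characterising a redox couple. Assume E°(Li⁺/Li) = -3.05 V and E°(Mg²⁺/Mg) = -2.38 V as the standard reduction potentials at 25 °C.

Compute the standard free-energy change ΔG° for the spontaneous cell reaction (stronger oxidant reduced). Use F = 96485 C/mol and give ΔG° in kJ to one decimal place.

Mg²⁺/Mg (E° = -2.38 V) is the cathode; Li⁺/Li (E° = -3.05 V) is the anode, so E°cell = +0.67 V.
Balancing electrons gives n = 2 (lcm of 2 and 1).
ΔG° = −nFE° = −(2)(96485)(+0.67) = -129,290 J = -129.3 kJ.

-129.3 kJ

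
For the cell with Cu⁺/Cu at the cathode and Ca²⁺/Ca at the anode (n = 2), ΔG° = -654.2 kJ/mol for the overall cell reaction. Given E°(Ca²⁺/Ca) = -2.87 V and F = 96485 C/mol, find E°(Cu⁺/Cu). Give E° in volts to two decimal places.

+0.52 V

E°cell = −ΔG°/(nF) = −(-654.2×10³)/((2)(96485)) = +3.390 V.
Since Cu⁺/Cu is the cathode and Ca²⁺/Ca the anode, E°cell = E°(Cu⁺/Cu) − E°(Ca²⁺/Ca).
So E°(Cu⁺/Cu) = E°cell + E°(Ca²⁺/Ca) = +3.390 + (-2.87) = +0.52 V.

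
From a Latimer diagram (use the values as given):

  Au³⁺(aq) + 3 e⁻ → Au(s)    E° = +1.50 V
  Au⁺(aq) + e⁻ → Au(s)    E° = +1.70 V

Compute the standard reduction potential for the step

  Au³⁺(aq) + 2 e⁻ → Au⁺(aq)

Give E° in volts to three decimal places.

Sequential free energies add, so n₃E°₃ = n₁E°₁ + n₂E°₂.
With n₃ = 3, and the known step contributing 1×(+1.70) V, the unknown satisfies 2·E° = 3×(+1.50) − 1×(+1.70) = +2.800.
E° = +2.800 / 2 = +1.400 V.

+1.400 V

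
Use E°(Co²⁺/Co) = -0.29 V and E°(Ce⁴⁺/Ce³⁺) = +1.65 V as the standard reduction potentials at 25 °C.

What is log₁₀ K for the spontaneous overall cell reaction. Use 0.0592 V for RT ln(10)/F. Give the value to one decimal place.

65.5

Cathode: Ce⁴⁺/Ce³⁺; anode: Co²⁺/Co. E°cell = +1.94 V, n = 2.
log K = nE°cell / 0.0592 = (2)(+1.94) / 0.0592 = 65.5.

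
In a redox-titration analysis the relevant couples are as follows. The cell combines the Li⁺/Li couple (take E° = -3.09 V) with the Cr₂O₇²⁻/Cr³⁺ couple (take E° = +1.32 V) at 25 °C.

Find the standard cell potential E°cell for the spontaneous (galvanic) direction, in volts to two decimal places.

+4.41 V

The Cr₂O₇²⁻/Cr³⁺ couple has the higher reduction potential, so it is the cathode; Li⁺/Li is oxidised at the anode.
E°cell = E°(cathode) − E°(anode) = (+1.32) − (-3.09) = +4.41 V.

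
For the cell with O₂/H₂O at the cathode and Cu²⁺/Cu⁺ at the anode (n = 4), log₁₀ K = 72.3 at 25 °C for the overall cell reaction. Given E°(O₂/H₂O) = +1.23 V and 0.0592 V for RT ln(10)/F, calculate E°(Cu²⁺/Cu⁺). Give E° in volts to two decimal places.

E°cell = (0.0592/n)·log K = (0.0592/4)(72.3) = +1.070 V.
Since O₂/H₂O is the cathode and Cu²⁺/Cu⁺ the anode, E°cell = E°(O₂/H₂O) − E°(Cu²⁺/Cu⁺).
So E°(Cu²⁺/Cu⁺) = E°(O₂/H₂O) − E°cell = (+1.23) − (+1.070) = +0.16 V.

+0.16 V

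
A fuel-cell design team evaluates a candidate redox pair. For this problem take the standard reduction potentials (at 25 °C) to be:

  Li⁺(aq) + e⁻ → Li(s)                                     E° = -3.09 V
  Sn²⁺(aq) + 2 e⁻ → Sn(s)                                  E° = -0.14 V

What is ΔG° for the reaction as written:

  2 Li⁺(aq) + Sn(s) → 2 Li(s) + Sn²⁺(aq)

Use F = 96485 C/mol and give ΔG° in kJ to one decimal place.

As written, Li⁺/Li is reduced (cathode) and Sn²⁺/Sn is oxidised (anode), so E°cell = (-3.09) − (-0.14) = -2.95 V.
Balancing electrons gives n = 2.
ΔG° = −nFE° = −(2)(96485)(-2.95) = 569,262 J = +569.3 kJ.

+569.3 kJ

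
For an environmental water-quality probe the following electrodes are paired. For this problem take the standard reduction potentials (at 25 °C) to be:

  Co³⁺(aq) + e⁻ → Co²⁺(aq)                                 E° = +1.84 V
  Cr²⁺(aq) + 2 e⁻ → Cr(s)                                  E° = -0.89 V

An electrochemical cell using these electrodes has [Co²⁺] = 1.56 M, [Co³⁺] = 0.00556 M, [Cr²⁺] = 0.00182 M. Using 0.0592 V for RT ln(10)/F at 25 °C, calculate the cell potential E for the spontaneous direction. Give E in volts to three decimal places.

Co³⁺/Co²⁺ is the cathode (higher E°), Cr²⁺/Cr the anode: E°cell = +1.84 − (-0.89) = +2.73 V, n = 2.
Overall: 2 Co³⁺(aq) + Cr(s) → 2 Co²⁺(aq) + Cr²⁺(aq)
Q = [Co²⁺]^2·[Cr²⁺] / ([Co³⁺]^2); log Q = 2.156.
E = E° − (0.0592/n) log Q = +2.73 − (0.0592/2)(2.156) = +2.666 V.

+2.666 V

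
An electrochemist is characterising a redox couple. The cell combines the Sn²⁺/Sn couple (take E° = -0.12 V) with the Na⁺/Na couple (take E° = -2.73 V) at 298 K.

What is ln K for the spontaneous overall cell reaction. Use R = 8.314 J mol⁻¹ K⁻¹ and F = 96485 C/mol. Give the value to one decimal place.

Cathode: Sn²⁺/Sn; anode: Na⁺/Na. E°cell = (-0.12) − (-2.73) = +2.61 V, with n = 2.
ΔG° = −nFE° = −RT ln K, so ln K = nFE°/(RT) = (2)(96485)(+2.61) / ((8.314)(298)) = 203.284.

203.3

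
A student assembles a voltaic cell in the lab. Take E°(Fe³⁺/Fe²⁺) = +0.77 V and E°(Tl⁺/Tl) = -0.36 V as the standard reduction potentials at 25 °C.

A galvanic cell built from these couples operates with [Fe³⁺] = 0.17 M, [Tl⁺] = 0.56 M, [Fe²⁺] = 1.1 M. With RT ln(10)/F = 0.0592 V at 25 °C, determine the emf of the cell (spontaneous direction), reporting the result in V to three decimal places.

Fe³⁺/Fe²⁺ is the cathode (higher E°), Tl⁺/Tl the anode: E°cell = +0.77 − (-0.36) = +1.13 V, n = 1.
Overall: Fe³⁺(aq) + Tl(s) → Fe²⁺(aq) + Tl⁺(aq)
Q = [Fe²⁺]·[Tl⁺] / ([Fe³⁺]); log Q = 0.559.
E = E° − (0.0592/n) log Q = +1.13 − (0.0592/1)(0.559) = +1.097 V.

+1.097 V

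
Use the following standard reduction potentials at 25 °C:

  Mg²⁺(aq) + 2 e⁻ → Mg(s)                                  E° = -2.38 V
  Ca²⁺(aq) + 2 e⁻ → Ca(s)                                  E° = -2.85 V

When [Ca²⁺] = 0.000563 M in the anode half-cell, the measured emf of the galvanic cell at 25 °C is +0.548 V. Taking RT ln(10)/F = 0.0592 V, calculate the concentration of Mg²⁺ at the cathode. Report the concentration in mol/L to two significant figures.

0.24 M

Mg²⁺/Mg is the cathode, Ca²⁺/Ca the anode: E°cell = +0.47 V, n = 2.
Overall reaction: Mg²⁺(aq) + Ca(s) → Mg(s) + Ca²⁺(aq); Q = [Ca²⁺]^1/[Mg²⁺]^1.
From E = E° − (0.0592/n) log Q: log Q = (E° − E)·n/0.0592 = (+0.47 − (+0.548))·2/0.0592 = -2.6351.
So 1·log[Mg²⁺] = 1·log(0.000563) − log Q = -3.2495 − (-2.6351) = -0.6144; [Mg²⁺] = 10^(-0.6144) ≈ 0.24 M.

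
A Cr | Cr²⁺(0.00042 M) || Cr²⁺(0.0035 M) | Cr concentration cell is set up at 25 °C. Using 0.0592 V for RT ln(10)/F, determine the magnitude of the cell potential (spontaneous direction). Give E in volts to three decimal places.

+0.027 V

For a concentration cell E°cell = 0. The 0.0035 M side is the cathode (reduction is favoured where [Cr²⁺] is higher).
With n = 2, E = −(0.0592/2) log([Cr²⁺]ₐₙ/[Cr²⁺]꜀ₐₜ) = −(0.0592/2) log(0.00042/0.0035) = −(0.0592/2)(-0.921) = +0.027 V.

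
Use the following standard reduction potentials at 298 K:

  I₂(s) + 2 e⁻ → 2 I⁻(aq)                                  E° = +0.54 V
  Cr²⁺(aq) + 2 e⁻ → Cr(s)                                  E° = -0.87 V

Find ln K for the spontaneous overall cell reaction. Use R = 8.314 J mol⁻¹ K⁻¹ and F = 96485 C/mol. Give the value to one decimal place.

109.8

Cathode: I₂/I⁻; anode: Cr²⁺/Cr. E°cell = (+0.54) − (-0.87) = +1.41 V, with n = 2.
ΔG° = −nFE° = −RT ln K, so ln K = nFE°/(RT) = (2)(96485)(+1.41) / ((8.314)(298)) = 109.820.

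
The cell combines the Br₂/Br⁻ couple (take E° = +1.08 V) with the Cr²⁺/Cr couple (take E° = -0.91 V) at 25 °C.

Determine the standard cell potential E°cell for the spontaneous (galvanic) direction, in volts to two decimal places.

+1.99 V

The Br₂/Br⁻ couple has the higher reduction potential, so it is the cathode; Cr²⁺/Cr is oxidised at the anode.
E°cell = E°(cathode) − E°(anode) = (+1.08) − (-0.91) = +1.99 V.
Since E°cell > 0, the reaction is spontaneous under standard conditions.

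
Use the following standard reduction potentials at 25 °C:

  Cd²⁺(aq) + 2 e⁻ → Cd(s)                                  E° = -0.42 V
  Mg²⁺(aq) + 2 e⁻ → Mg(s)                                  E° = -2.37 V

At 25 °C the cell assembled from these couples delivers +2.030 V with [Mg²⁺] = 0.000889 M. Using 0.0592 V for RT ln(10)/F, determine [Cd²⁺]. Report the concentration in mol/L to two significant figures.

Cd²⁺/Cd is the cathode, Mg²⁺/Mg the anode: E°cell = +1.95 V, n = 2.
Overall reaction: Cd²⁺(aq) + Mg(s) → Cd(s) + Mg²⁺(aq); Q = [Mg²⁺]^1/[Cd²⁺]^1.
From E = E° − (0.0592/n) log Q: log Q = (E° − E)·n/0.0592 = (+1.95 − (+2.030))·2/0.0592 = -2.7027.
So 1·log[Cd²⁺] = 1·log(0.000889) − log Q = -3.0511 − (-2.7027) = -0.3484; [Cd²⁺] = 10^(-0.3484) ≈ 0.45 M.

0.45 M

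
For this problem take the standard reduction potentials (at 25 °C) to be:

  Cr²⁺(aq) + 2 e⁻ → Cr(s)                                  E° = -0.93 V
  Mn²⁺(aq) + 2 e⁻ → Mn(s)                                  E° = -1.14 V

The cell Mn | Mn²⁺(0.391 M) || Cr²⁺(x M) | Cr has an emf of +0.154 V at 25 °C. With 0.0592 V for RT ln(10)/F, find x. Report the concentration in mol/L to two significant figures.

0.0050 M

Cr²⁺/Cr is the cathode, Mn²⁺/Mn the anode: E°cell = +0.21 V, n = 2.
Overall reaction: Cr²⁺(aq) + Mn(s) → Cr(s) + Mn²⁺(aq); Q = [Mn²⁺]^1/[Cr²⁺]^1.
From E = E° − (0.0592/n) log Q: log Q = (E° − E)·n/0.0592 = (+0.21 − (+0.154))·2/0.0592 = 1.8919.
So 1·log[Cr²⁺] = 1·log(0.391) − log Q = -0.4078 − (1.8919) = -2.2997; [Cr²⁺] = 10^(-2.2997) ≈ 0.0050 M.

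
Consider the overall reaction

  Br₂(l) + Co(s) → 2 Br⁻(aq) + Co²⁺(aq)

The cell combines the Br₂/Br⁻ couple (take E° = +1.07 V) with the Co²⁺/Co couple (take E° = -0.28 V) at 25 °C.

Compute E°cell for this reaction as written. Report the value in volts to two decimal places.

+1.35 V

The Br₂/Br⁻ couple has the higher reduction potential, so it is the cathode; Co²⁺/Co is oxidised at the anode.
E°cell = E°(cathode) − E°(anode) = (+1.07) − (-0.28) = +1.35 V.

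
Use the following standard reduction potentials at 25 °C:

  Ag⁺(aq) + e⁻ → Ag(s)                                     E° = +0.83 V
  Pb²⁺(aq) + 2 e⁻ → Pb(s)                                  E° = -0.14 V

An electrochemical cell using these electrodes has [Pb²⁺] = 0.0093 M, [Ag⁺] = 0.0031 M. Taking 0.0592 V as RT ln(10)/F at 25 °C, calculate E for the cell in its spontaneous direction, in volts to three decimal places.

Ag⁺/Ag is the cathode (higher E°), Pb²⁺/Pb the anode: E°cell = +0.83 − (-0.14) = +0.97 V, n = 2.
Overall: 2 Ag⁺(aq) + Pb(s) → 2 Ag(s) + Pb²⁺(aq)
Q = [Pb²⁺] / ([Ag⁺]^2); log Q = 2.986.
E = E° − (0.0592/n) log Q = +0.97 − (0.0592/2)(2.986) = +0.882 V.

+0.882 V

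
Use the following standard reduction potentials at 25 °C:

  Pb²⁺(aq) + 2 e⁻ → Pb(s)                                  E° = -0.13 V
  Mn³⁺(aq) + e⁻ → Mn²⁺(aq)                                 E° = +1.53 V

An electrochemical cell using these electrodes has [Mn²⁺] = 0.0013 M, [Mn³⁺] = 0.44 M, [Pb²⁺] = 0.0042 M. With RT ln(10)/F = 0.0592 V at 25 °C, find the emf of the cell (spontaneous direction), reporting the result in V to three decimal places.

Mn³⁺/Mn²⁺ is the cathode (higher E°), Pb²⁺/Pb the anode: E°cell = +1.53 − (-0.13) = +1.66 V, n = 2.
Overall: 2 Mn³⁺(aq) + Pb(s) → 2 Mn²⁺(aq) + Pb²⁺(aq)
Q = [Mn²⁺]^2·[Pb²⁺] / ([Mn³⁺]^2); log Q = -7.436.
E = E° − (0.0592/n) log Q = +1.66 − (0.0592/2)(-7.436) = +1.880 V.

+1.880 V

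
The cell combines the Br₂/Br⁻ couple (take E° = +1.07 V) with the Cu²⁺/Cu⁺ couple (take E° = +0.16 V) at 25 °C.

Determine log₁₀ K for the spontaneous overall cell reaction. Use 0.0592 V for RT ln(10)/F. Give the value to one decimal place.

Cathode: Br₂/Br⁻; anode: Cu²⁺/Cu⁺. E°cell = +0.91 V, n = 2.
log K = nE°cell / 0.0592 = (2)(+0.91) / 0.0592 = 30.7.

30.7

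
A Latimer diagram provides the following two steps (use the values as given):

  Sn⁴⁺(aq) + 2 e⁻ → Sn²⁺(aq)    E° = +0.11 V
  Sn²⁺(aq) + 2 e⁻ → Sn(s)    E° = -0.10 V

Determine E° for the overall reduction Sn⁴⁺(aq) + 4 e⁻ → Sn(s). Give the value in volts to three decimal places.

+0.005 V

Standard free energies of sequential steps add: ΔG°₃ = ΔG°₁ + ΔG°₂, so n₃E°₃ = n₁E°₁ + n₂E°₂.
E°₃ = (2×+0.11 + 2×-0.10) / 4 = (+0.020) / 4 = +0.005 V.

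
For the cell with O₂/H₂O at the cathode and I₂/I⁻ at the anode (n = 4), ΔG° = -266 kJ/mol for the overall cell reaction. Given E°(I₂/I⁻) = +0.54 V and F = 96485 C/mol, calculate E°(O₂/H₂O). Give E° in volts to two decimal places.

+1.23 V

E°cell = −ΔG°/(nF) = −(-266×10³)/((4)(96485)) = +0.689 V.
Since O₂/H₂O is the cathode and I₂/I⁻ the anode, E°cell = E°(O₂/H₂O) − E°(I₂/I⁻).
So E°(O₂/H₂O) = E°cell + E°(I₂/I⁻) = +0.689 + (+0.54) = +1.23 V.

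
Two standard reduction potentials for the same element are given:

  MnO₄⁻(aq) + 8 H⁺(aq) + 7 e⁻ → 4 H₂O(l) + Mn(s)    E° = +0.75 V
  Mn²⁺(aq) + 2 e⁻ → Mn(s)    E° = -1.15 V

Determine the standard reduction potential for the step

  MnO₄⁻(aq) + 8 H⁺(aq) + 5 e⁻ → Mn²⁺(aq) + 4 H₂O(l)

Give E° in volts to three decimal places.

Sequential free energies add, so n₃E°₃ = n₁E°₁ + n₂E°₂.
With n₃ = 7, and the known step contributing 2×(-1.15) V, the unknown satisfies 5·E° = 7×(+0.75) − 2×(-1.15) = +7.550.
E° = +7.550 / 5 = +1.510 V.

+1.510 V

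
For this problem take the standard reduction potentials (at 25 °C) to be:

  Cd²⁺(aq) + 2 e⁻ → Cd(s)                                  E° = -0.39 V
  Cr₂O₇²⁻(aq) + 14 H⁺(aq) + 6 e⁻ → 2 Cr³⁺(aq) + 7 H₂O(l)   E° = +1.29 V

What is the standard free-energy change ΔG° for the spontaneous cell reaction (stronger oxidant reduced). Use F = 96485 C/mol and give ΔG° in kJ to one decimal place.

-972.6 kJ

Cr₂O₇²⁻/Cr³⁺ (E° = +1.29 V) is the cathode; Cd²⁺/Cd (E° = -0.39 V) is the anode, so E°cell = +1.68 V.
Balancing electrons gives n = 6 (lcm of 6 and 2).
ΔG° = −nFE° = −(6)(96485)(+1.68) = -972,569 J = -972.6 kJ.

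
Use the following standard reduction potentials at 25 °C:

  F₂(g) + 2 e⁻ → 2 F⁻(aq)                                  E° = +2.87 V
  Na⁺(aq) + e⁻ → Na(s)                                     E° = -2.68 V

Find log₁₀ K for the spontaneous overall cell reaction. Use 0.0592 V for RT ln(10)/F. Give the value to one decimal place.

Cathode: F₂/F⁻; anode: Na⁺/Na. E°cell = +5.55 V, n = 2.
log K = nE°cell / 0.0592 = (2)(+5.55) / 0.0592 = 187.5.

187.5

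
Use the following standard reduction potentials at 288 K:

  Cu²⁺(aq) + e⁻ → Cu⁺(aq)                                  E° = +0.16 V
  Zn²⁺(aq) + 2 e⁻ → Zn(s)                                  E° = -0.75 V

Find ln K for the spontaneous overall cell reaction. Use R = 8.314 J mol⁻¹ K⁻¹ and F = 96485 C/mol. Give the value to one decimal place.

Cathode: Cu²⁺/Cu⁺; anode: Zn²⁺/Zn. E°cell = (+0.16) − (-0.75) = +0.91 V, with n = 2.
ΔG° = −nFE° = −RT ln K, so ln K = nFE°/(RT) = (2)(96485)(+0.91) / ((8.314)(288)) = 73.338.

73.3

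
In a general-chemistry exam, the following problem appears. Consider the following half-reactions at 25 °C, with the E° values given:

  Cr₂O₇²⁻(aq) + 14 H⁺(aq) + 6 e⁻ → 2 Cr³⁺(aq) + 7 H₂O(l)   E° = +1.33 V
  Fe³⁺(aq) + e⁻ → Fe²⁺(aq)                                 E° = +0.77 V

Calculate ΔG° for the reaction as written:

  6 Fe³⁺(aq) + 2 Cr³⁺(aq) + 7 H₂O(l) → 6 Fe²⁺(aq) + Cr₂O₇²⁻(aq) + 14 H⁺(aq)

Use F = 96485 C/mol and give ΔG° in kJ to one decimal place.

As written, Fe³⁺/Fe²⁺ is reduced (cathode) and Cr₂O₇²⁻/Cr³⁺ is oxidised (anode), so E°cell = (+0.77) − (+1.33) = -0.56 V.
Balancing electrons gives n = 6.
ΔG° = −nFE° = −(6)(96485)(-0.56) = 324,190 J = +324.2 kJ.

+324.2 kJ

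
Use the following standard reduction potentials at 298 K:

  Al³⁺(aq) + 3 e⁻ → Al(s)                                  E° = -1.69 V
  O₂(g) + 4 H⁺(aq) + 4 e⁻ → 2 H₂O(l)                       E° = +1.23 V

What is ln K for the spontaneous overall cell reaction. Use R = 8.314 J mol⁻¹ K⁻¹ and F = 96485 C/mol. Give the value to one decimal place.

1364.6

Cathode: O₂/H₂O; anode: Al³⁺/Al. E°cell = (+1.23) − (-1.69) = +2.92 V, with n = 12.
ΔG° = −nFE° = −RT ln K, so ln K = nFE°/(RT) = (12)(96485)(+2.92) / ((8.314)(298)) = 1364.576.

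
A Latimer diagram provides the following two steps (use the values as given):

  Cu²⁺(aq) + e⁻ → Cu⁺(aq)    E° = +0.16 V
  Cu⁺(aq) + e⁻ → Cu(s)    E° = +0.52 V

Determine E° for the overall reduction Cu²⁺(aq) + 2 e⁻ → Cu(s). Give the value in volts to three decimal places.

+0.340 V

Adding the free-energy changes (−nFE°) of the two steps gives −n₃FE°₃ = −n₁FE°₁ − n₂FE°₂.
E°₃ = (1×+0.16 + 1×+0.52) / 2 = (+0.680) / 2 = +0.340 V.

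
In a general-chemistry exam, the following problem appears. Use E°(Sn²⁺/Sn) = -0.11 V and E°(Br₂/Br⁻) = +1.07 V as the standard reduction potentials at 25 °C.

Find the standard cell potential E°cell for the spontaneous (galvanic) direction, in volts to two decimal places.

The Br₂/Br⁻ couple has the higher reduction potential, so it is the cathode; Sn²⁺/Sn is oxidised at the anode.
E°cell = E°(cathode) − E°(anode) = (+1.07) − (-0.11) = +1.18 V.
Since E°cell > 0, the reaction is spontaneous under standard conditions.

+1.18 V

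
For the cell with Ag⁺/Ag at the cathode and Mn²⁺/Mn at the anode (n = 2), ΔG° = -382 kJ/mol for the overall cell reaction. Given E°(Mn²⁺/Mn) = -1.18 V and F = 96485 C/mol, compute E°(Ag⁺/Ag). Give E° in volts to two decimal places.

E°cell = −ΔG°/(nF) = −(-382×10³)/((2)(96485)) = +1.980 V.
Since Ag⁺/Ag is the cathode and Mn²⁺/Mn the anode, E°cell = E°(Ag⁺/Ag) − E°(Mn²⁺/Mn).
So E°(Ag⁺/Ag) = E°cell + E°(Mn²⁺/Mn) = +1.980 + (-1.18) = +0.80 V.

+0.80 V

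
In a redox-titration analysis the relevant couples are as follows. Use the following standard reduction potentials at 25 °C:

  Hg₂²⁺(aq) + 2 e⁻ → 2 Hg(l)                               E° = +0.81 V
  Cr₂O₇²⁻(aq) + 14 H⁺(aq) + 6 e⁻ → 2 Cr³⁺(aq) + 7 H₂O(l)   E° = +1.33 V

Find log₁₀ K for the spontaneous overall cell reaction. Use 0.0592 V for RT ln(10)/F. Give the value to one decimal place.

52.7

Cathode: Cr₂O₇²⁻/Cr³⁺; anode: Hg₂²⁺/Hg. E°cell = +0.52 V, n = 6.
log K = nE°cell / 0.0592 = (6)(+0.52) / 0.0592 = 52.7.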